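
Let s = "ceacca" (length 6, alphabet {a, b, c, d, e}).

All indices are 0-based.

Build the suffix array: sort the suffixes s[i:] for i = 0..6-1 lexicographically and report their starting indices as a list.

rank→(start, suffix):
  0 → (5, 'a')
  1 → (2, 'acca')
  2 → (4, 'ca')
  3 → (3, 'cca')
  4 → (0, 'ceacca')
  5 → (1, 'eacca')

[5, 2, 4, 3, 0, 1]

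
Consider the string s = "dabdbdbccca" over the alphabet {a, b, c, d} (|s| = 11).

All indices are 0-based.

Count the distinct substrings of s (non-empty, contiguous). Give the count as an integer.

rank→(start, suffix):
  0 → (10, 'a')
  1 → (1, 'abdbdbccca')
  2 → (6, 'bccca')
  3 → (4, 'bdbccca')
  4 → (2, 'bdbdbccca')
  5 → (9, 'ca')
  6 → (8, 'cca')
  7 → (7, 'ccca')
  8 → (0, 'dabdbdbccca')
  9 → (5, 'dbccca')
  10 → (3, 'dbdbccca')

SA = [10, 1, 6, 4, 2, 9, 8, 7, 0, 5, 3]
i: (SA[i-1],SA[i]) lcp shared
  1: (10,1) 1 'a'
  2: (1,6) 0 ''
  3: (6,4) 1 'b'
  4: (4,2) 3 'bdb'
  5: (2,9) 0 ''
  6: (9,8) 1 'c'
  7: (8,7) 2 'cc'
  8: (7,0) 0 ''
  9: (0,5) 1 'd'
  10: (5,3) 2 'db'

n(n+1)/2 = 11·12/2 = 66
Σ LCP = 0 + 1 + 0 + 1 + 3 + 0 + 1 + 2 + 0 + 1 + 2 = 11
distinct = 66 − 11 = 55

55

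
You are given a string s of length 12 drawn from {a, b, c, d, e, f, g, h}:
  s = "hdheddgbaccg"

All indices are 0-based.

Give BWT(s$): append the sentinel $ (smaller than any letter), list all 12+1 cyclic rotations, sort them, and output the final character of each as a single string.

gbgacedhhcd$d

rank  rotation       last
    0  $hdheddgbaccg  g
    1  accg$hdheddgb  b
    2  baccg$hdheddg  g
    3  ccg$hdheddgba  a
    4  cg$hdheddgbac  c
    5  ddgbaccg$hdhe  e
    6  dgbaccg$hdhed  d
    7  dheddgbaccg$h  h
    8  eddgbaccg$hdh  h
    9  g$hdheddgbacc  c
   10  gbaccg$hdhedd  d
   11  hdheddgbaccg$  $
   12  heddgbaccg$hd  d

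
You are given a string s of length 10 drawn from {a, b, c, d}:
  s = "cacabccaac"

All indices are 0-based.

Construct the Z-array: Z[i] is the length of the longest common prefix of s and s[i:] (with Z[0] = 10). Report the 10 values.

Z[0]=10
i=1: outside box; Z[1]=0
i=2: outside box; Z[2]=2 scan→box=[2,4)
i=3: min(r-i=1, Z[1]=0)=0; Z[3]=0
i=4: outside box; Z[4]=0
i=5: outside box; Z[5]=1 scan→box=[5,6)
i=6: outside box; Z[6]=2 scan→box=[6,8)
i=7: min(r-i=1, Z[1]=0)=0; Z[7]=0
i=8: outside box; Z[8]=0
i=9: outside box; Z[9]=1 scan→box=[9,10)

[10, 0, 2, 0, 0, 1, 2, 0, 0, 1]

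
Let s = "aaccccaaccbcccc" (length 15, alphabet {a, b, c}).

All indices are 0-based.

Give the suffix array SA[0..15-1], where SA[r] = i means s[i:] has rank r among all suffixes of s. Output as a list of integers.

sorted suffixes:
  #0 SA[0]=6  'aaccbcccc'
  #1 SA[1]=0  'aaccccaaccbcccc'
  #2 SA[2]=7  'accbcccc'
  #3 SA[3]=1  'accccaaccbcccc'
  #4 SA[4]=10  'bcccc'
  #5 SA[5]=14  'c'
  #6 SA[6]=5  'caaccbcccc'
  #7 SA[7]=9  'cbcccc'
  #8 SA[8]=13  'cc'
  #9 SA[9]=4  'ccaaccbcccc'
  #10 SA[10]=8  'ccbcccc'
  #11 SA[11]=12  'ccc'
  #12 SA[12]=3  'cccaaccbcccc'
  #13 SA[13]=11  'cccc'
  #14 SA[14]=2  'ccccaaccbcccc'

[6, 0, 7, 1, 10, 14, 5, 9, 13, 4, 8, 12, 3, 11, 2]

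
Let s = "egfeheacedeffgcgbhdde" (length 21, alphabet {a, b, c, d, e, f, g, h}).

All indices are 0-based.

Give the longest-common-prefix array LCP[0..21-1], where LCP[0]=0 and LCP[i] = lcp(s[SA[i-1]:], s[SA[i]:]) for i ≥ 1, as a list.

[0, 0, 0, 1, 0, 1, 2, 0, 1, 1, 1, 1, 1, 0, 1, 1, 0, 1, 1, 0, 1]

rank→(start, suffix):
  0 → (6, 'acedeffgcgbhdde')
  1 → (16, 'bhdde')
  2 → (7, 'cedeffgcgbhdde')
  3 → (14, 'cgbhdde')
  4 → (18, 'dde')
  5 → (19, 'de')
  6 → (9, 'deffgcgbhdde')
  7 → (20, 'e')
  8 → (5, 'eacedeffgcgbhdde')
  9 → (8, 'edeffgcgbhdde')
  10 → (10, 'effgcgbhdde')
  11 → (0, 'egfeheacedeffgcgbhdde')
  12 → (3, 'eheacedeffgcgbhdde')
  13 → (2, 'feheacedeffgcgbhdde')
  14 → (11, 'ffgcgbhdde')
  15 → (12, 'fgcgbhdde')
  16 → (15, 'gbhdde')
  17 → (13, 'gcgbhdde')
  18 → (1, 'gfeheacedeffgcgbhdde')
  19 → (17, 'hdde')
  20 → (4, 'heacedeffgcgbhdde')

SA = [6, 16, 7, 14, 18, 19, 9, 20, 5, 8, 10, 0, 3, 2, 11, 12, 15, 13, 1, 17, 4]
rank  pair      lcp
   1  s[6:],s[16:]  0  ''
   2  s[16:],s[7:]  0  ''
   3  s[7:],s[14:]  1  'c'
   4  s[14:],s[18:]  0  ''
   5  s[18:],s[19:]  1  'd'
   6  s[19:],s[9:]  2  'de'
   7  s[9:],s[20:]  0  ''
   8  s[20:],s[5:]  1  'e'
   9  s[5:],s[8:]  1  'e'
  10  s[8:],s[10:]  1  'e'
  11  s[10:],s[0:]  1  'e'
  12  s[0:],s[3:]  1  'e'
  13  s[3:],s[2:]  0  ''
  14  s[2:],s[11:]  1  'f'
  15  s[11:],s[12:]  1  'f'
  16  s[12:],s[15:]  0  ''
  17  s[15:],s[13:]  1  'g'
  18  s[13:],s[1:]  1  'g'
  19  s[1:],s[17:]  0  ''
  20  s[17:],s[4:]  1  'h'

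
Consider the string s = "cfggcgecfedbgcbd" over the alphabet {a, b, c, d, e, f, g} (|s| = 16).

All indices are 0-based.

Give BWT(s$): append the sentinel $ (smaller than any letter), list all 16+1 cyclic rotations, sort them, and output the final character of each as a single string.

dcdge$gbegfccbgcf

rank  rotation           last
    0  $cfggcgecfedbgcbd  d
    1  bd$cfggcgecfedbgc  c
    2  bgcbd$cfggcgecfed  d
    3  cbd$cfggcgecfedbg  g
    4  cfedbgcbd$cfggcge  e
    5  cfggcgecfedbgcbd$  $
    6  cgecfedbgcbd$cfgg  g
    7  d$cfggcgecfedbgcb  b
    8  dbgcbd$cfggcgecfe  e
    9  ecfedbgcbd$cfggcg  g
   10  edbgcbd$cfggcgecf  f
   11  fedbgcbd$cfggcgec  c
   12  fggcgecfedbgcbd$c  c
   13  gcbd$cfggcgecfedb  b
   14  gcgecfedbgcbd$cfg  g
   15  gecfedbgcbd$cfggc  c
   16  ggcgecfedbgcbd$cf  f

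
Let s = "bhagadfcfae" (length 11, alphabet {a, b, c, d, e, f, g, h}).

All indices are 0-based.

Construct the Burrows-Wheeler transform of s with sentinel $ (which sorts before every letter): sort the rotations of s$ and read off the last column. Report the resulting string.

egfh$faacdab

rank  rotation      last
    0  $bhagadfcfae  e
    1  adfcfae$bhag  g
    2  ae$bhagadfcf  f
    3  agadfcfae$bh  h
    4  bhagadfcfae$  $
    5  cfae$bhagadf  f
    6  dfcfae$bhaga  a
    7  e$bhagadfcfa  a
    8  fae$bhagadfc  c
    9  fcfae$bhagad  d
   10  gadfcfae$bha  a
   11  hagadfcfae$b  b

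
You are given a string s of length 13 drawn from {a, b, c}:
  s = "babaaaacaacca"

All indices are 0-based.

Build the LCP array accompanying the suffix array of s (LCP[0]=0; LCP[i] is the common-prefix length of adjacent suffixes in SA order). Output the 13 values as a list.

rank→(start, suffix):
  0 → (12, 'a')
  1 → (3, 'aaaacaacca')
  2 → (4, 'aaacaacca')
  3 → (5, 'aacaacca')
  4 → (8, 'aacca')
  5 → (1, 'abaaaacaacca')
  6 → (6, 'acaacca')
  7 → (9, 'acca')
  8 → (2, 'baaaacaacca')
  9 → (0, 'babaaaacaacca')
  10 → (11, 'ca')
  11 → (7, 'caacca')
  12 → (10, 'cca')

SA = [12, 3, 4, 5, 8, 1, 6, 9, 2, 0, 11, 7, 10]
rank  pair      lcp
   1  s[12:],s[3:]  1  'a'
   2  s[3:],s[4:]  3  'aaa'
   3  s[4:],s[5:]  2  'aa'
   4  s[5:],s[8:]  3  'aac'
   5  s[8:],s[1:]  1  'a'
   6  s[1:],s[6:]  1  'a'
   7  s[6:],s[9:]  2  'ac'
   8  s[9:],s[2:]  0  ''
   9  s[2:],s[0:]  2  'ba'
  10  s[0:],s[11:]  0  ''
  11  s[11:],s[7:]  2  'ca'
  12  s[7:],s[10:]  1  'c'

[0, 1, 3, 2, 3, 1, 1, 2, 0, 2, 0, 2, 1]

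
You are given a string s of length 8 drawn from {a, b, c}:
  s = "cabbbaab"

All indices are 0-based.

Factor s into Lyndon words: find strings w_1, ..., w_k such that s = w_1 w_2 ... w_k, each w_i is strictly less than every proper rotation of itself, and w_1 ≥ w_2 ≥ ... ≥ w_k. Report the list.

emit factor 1: 'c' (i=0, period=1)
emit factor 2: 'abbb' (i=1, period=4)
emit factor 3: 'aab' (i=5, period=3)

["c", "abbb", "aab"]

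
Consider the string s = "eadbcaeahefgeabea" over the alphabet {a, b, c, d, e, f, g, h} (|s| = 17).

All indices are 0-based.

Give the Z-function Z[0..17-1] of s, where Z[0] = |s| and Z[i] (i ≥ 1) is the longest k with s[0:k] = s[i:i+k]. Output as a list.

[17, 0, 0, 0, 0, 0, 2, 0, 0, 1, 0, 0, 2, 0, 0, 2, 0]

Z[0]=17
i=1: i≥r, start 0; Z[1]=0
i=2: i≥r, start 0; Z[2]=0
i=3: i≥r, start 0; Z[3]=0
i=4: i≥r, start 0; Z[4]=0
i=5: i≥r, start 0; Z[5]=0
i=6: i≥r, start 0; Z[6]=2 scan→box=[6,8)
i=7: min(r-i=1, Z[1]=0)=0; Z[7]=0
i=8: i≥r, start 0; Z[8]=0
i=9: i≥r, start 0; Z[9]=1 scan→box=[9,10)
i=10: i≥r, start 0; Z[10]=0
i=11: i≥r, start 0; Z[11]=0
i=12: i≥r, start 0; Z[12]=2 scan→box=[12,14)
i=13: min(r-i=1, Z[1]=0)=0; Z[13]=0
i=14: i≥r, start 0; Z[14]=0
i=15: i≥r, start 0; Z[15]=2 scan→box=[15,17)
i=16: min(r-i=1, Z[1]=0)=0; Z[16]=0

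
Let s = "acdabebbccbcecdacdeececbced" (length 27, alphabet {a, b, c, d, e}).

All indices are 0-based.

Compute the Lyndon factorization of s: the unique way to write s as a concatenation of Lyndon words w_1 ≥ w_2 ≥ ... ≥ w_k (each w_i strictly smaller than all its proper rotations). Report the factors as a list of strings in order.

emit factor 1: 'acd' (i=0, period=3)
emit factor 2: 'abebbccbcecdacdeececbced' (i=3, period=24)

["acd", "abebbccbcecdacdeececbced"]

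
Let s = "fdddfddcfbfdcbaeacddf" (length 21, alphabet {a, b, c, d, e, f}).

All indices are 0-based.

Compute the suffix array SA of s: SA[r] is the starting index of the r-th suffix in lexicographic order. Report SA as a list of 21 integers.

sorted suffixes:
  #0 SA[0]=16  'acddf'
  #1 SA[1]=14  'aeacddf'
  #2 SA[2]=13  'baeacddf'
  #3 SA[3]=9  'bfdcbaeacddf'
  #4 SA[4]=12  'cbaeacddf'
  #5 SA[5]=17  'cddf'
  #6 SA[6]=7  'cfbfdcbaeacddf'
  #7 SA[7]=11  'dcbaeacddf'
  #8 SA[8]=6  'dcfbfdcbaeacddf'
  #9 SA[9]=5  'ddcfbfdcbaeacddf'
  #10 SA[10]=1  'dddfddcfbfdcbaeacddf'
  #11 SA[11]=18  'ddf'
  #12 SA[12]=2  'ddfddcfbfdcbaeacddf'
  #13 SA[13]=19  'df'
  #14 SA[14]=3  'dfddcfbfdcbaeacddf'
  #15 SA[15]=15  'eacddf'
  #16 SA[16]=20  'f'
  #17 SA[17]=8  'fbfdcbaeacddf'
  #18 SA[18]=10  'fdcbaeacddf'
  #19 SA[19]=4  'fddcfbfdcbaeacddf'
  #20 SA[20]=0  'fdddfddcfbfdcbaeacddf'

[16, 14, 13, 9, 12, 17, 7, 11, 6, 5, 1, 18, 2, 19, 3, 15, 20, 8, 10, 4, 0]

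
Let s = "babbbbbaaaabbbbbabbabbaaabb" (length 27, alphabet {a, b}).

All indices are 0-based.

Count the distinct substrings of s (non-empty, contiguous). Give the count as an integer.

rank | idx | suffix
   0 |   7 | aaaabbbbbabbabbaaabb
   1 |  22 | aaabb
   2 |   8 | aaabbbbbabbabbaaabb
   3 |  23 | aabb
   4 |   9 | aabbbbbabbabbaaabb
   5 |  24 | abb
   6 |  19 | abbaaabb
   7 |  16 | abbabbaaabb
   8 |   1 | abbbbbaaaabbbbbabbabbaaabb
   9 |  10 | abbbbbabbabbaaabb
  10 |  26 | b
  11 |   6 | baaaabbbbbabbabbaaabb
  12 |  21 | baaabb
  13 |  18 | babbaaabb
  14 |  15 | babbabbaaabb
  15 |   0 | babbbbbaaaabbbbbabbabbaaabb
  16 |  25 | bb
  17 |   5 | bbaaaabbbbbabbabbaaabb
  18 |  20 | bbaaabb
  19 |  17 | bbabbaaabb
  20 |  14 | bbabbabbaaabb
  21 |   4 | bbbaaaabbbbbabbabbaaabb
  22 |  13 | bbbabbabbaaabb
  23 |   3 | bbbbaaaabbbbbabbabbaaabb
  24 |  12 | bbbbabbabbaaabb
  25 |   2 | bbbbbaaaabbbbbabbabbaaabb
  26 |  11 | bbbbbabbabbaaabb

SA = [7, 22, 8, 23, 9, 24, 19, 16, 1, 10, 26, 6, 21, 18, 15, 0, 25, 5, 20, 17, 14, 4, 13, 3, 12, 2, 11]
i: (SA[i-1],SA[i]) lcp shared
  1: (7,22) 3 'aaa'
  2: (22,8) 5 'aaabb'
  3: (8,23) 2 'aa'
  4: (23,9) 4 'aabb'
  5: (9,24) 1 'a'
  6: (24,19) 3 'abb'
  7: (19,16) 4 'abba'
  8: (16,1) 3 'abb'
  9: (1,10) 7 'abbbbba'
  10: (10,26) 0 ''
  11: (26,6) 1 'b'
  12: (6,21) 4 'baaa'
  13: (21,18) 2 'ba'
  14: (18,15) 5 'babba'
  15: (15,0) 4 'babb'
  16: (0,25) 1 'b'
  17: (25,5) 2 'bb'
  18: (5,20) 5 'bbaaa'
  19: (20,17) 3 'bba'
  20: (17,14) 6 'bbabba'
  21: (14,4) 2 'bb'
  22: (4,13) 4 'bbba'
  23: (13,3) 3 'bbb'
  24: (3,12) 5 'bbbba'
  25: (12,2) 4 'bbbb'
  26: (2,11) 6 'bbbbba'

n(n+1)/2 = 27·28/2 = 378
Σ LCP = 0 + 3 + 5 + 2 + 4 + 1 + 3 + 4 + 3 + 7 + 0 + 1 + 4 + 2 + 5 + 4 + 1 + 2 + 5 + 3 + 6 + 2 + 4 + 3 + 5 + 4 + 6 = 89
distinct = 378 − 89 = 289

289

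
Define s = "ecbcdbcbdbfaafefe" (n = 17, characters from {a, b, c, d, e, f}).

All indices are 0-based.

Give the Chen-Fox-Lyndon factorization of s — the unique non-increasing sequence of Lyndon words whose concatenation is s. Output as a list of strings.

["e", "c", "bcd", "bcbdbf", "aafefe"]

emit factor 1: 'e' (i=0, period=1)
emit factor 2: 'c' (i=1, period=1)
emit factor 3: 'bcd' (i=2, period=3)
emit factor 4: 'bcbdbf' (i=5, period=6)
emit factor 5: 'aafefe' (i=11, period=6)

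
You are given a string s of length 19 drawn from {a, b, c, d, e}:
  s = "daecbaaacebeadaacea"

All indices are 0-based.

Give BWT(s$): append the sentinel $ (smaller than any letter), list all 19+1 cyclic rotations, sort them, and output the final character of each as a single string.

rank  rotation              last
    0  $daecbaaacebeadaacea  a
    1  a$daecbaaacebeadaace  e
    2  aaacebeadaacea$daecb  b
    3  aacea$daecbaaacebead  d
    4  aacebeadaacea$daecba  a
    5  acea$daecbaaacebeada  a
    6  acebeadaacea$daecbaa  a
    7  adaacea$daecbaaacebe  e
    8  aecbaaacebeadaacea$d  d
    9  baaacebeadaacea$daec  c
   10  beadaacea$daecbaaace  e
   11  cbaaacebeadaacea$dae  e
   12  cea$daecbaaacebeadaa  a
   13  cebeadaacea$daecbaaa  a
   14  daacea$daecbaaacebea  a
   15  daecbaaacebeadaacea$  $
   16  ea$daecbaaacebeadaac  c
   17  eadaacea$daecbaaaceb  b
   18  ebeadaacea$daecbaaac  c
   19  ecbaaacebeadaacea$da  a

aebdaaaedceeaaa$cbca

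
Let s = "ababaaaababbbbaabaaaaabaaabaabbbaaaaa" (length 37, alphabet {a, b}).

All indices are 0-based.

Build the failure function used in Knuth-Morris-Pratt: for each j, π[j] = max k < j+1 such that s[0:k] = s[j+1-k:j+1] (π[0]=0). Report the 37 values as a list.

[0, 0, 1, 2, 3, 1, 1, 1, 2, 3, 4, 0, 0, 0, 1, 1, 2, 3, 1, 1, 1, 1, 2, 3, 1, 1, 2, 3, 1, 2, 0, 0, 1, 1, 1, 1, 1]

π[0] = 0
j=1 s[j]='b': π[1]=0 (border '')
j=2 s[j]='a': π[2]=1 (border 'a')
j=3 s[j]='b': π[3]=2 (border 'ab')
j=4 s[j]='a': π[4]=3 (border 'aba')
j=5 s[j]='a': k: 3→1→0; π[5]=1 (border 'a')
j=6 s[j]='a': k: 1→0; π[6]=1 (border 'a')
j=7 s[j]='a': k: 1→0; π[7]=1 (border 'a')
j=8 s[j]='b': π[8]=2 (border 'ab')
j=9 s[j]='a': π[9]=3 (border 'aba')
j=10 s[j]='b': π[10]=4 (border 'abab')
j=11 s[j]='b': k: 4→2→0; π[11]=0 (border '')
j=12 s[j]='b': π[12]=0 (border '')
j=13 s[j]='b': π[13]=0 (border '')
j=14 s[j]='a': π[14]=1 (border 'a')
j=15 s[j]='a': k: 1→0; π[15]=1 (border 'a')
j=16 s[j]='b': π[16]=2 (border 'ab')
j=17 s[j]='a': π[17]=3 (border 'aba')
j=18 s[j]='a': k: 3→1→0; π[18]=1 (border 'a')
j=19 s[j]='a': k: 1→0; π[19]=1 (border 'a')
j=20 s[j]='a': k: 1→0; π[20]=1 (border 'a')
j=21 s[j]='a': k: 1→0; π[21]=1 (border 'a')
j=22 s[j]='b': π[22]=2 (border 'ab')
j=23 s[j]='a': π[23]=3 (border 'aba')
j=24 s[j]='a': k: 3→1→0; π[24]=1 (border 'a')
j=25 s[j]='a': k: 1→0; π[25]=1 (border 'a')
j=26 s[j]='b': π[26]=2 (border 'ab')
j=27 s[j]='a': π[27]=3 (border 'aba')
j=28 s[j]='a': k: 3→1→0; π[28]=1 (border 'a')
j=29 s[j]='b': π[29]=2 (border 'ab')
j=30 s[j]='b': k: 2→0; π[30]=0 (border '')
j=31 s[j]='b': π[31]=0 (border '')
j=32 s[j]='a': π[32]=1 (border 'a')
j=33 s[j]='a': k: 1→0; π[33]=1 (border 'a')
j=34 s[j]='a': k: 1→0; π[34]=1 (border 'a')
j=35 s[j]='a': k: 1→0; π[35]=1 (border 'a')
j=36 s[j]='a': k: 1→0; π[36]=1 (border 'a')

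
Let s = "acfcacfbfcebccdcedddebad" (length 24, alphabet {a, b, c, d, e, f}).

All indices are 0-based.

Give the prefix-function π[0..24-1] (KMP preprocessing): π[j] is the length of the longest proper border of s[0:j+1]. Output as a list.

[0, 0, 0, 0, 1, 2, 3, 0, 0, 0, 0, 0, 0, 0, 0, 0, 0, 0, 0, 0, 0, 0, 1, 0]

π[0] = 0
j=1 s[j]='c': π[1]=0 (border '')
j=2 s[j]='f': π[2]=0 (border '')
j=3 s[j]='c': π[3]=0 (border '')
j=4 s[j]='a': π[4]=1 (border 'a')
j=5 s[j]='c': π[5]=2 (border 'ac')
j=6 s[j]='f': π[6]=3 (border 'acf')
j=7 s[j]='b': k: 3→0; π[7]=0 (border '')
j=8 s[j]='f': π[8]=0 (border '')
j=9 s[j]='c': π[9]=0 (border '')
j=10 s[j]='e': π[10]=0 (border '')
j=11 s[j]='b': π[11]=0 (border '')
j=12 s[j]='c': π[12]=0 (border '')
j=13 s[j]='c': π[13]=0 (border '')
j=14 s[j]='d': π[14]=0 (border '')
j=15 s[j]='c': π[15]=0 (border '')
j=16 s[j]='e': π[16]=0 (border '')
j=17 s[j]='d': π[17]=0 (border '')
j=18 s[j]='d': π[18]=0 (border '')
j=19 s[j]='d': π[19]=0 (border '')
j=20 s[j]='e': π[20]=0 (border '')
j=21 s[j]='b': π[21]=0 (border '')
j=22 s[j]='a': π[22]=1 (border 'a')
j=23 s[j]='d': k: 1→0; π[23]=0 (border '')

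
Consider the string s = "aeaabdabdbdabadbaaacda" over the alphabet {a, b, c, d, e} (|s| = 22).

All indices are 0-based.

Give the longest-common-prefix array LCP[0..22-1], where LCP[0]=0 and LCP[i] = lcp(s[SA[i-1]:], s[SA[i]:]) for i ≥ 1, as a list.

[0, 1, 2, 2, 1, 2, 3, 1, 1, 1, 0, 2, 1, 4, 2, 0, 0, 2, 3, 1, 2, 0]

rank→(start, suffix):
  0 → (21, 'a')
  1 → (16, 'aaacda')
  2 → (2, 'aabdabdbdabadbaaacda')
  3 → (17, 'aacda')
  4 → (11, 'abadbaaacda')
  5 → (3, 'abdabdbdabadbaaacda')
  6 → (6, 'abdbdabadbaaacda')
  7 → (18, 'acda')
  8 → (13, 'adbaaacda')
  9 → (0, 'aeaabdabdbdabadbaaacda')
  10 → (15, 'baaacda')
  11 → (12, 'badbaaacda')
  12 → (9, 'bdabadbaaacda')
  13 → (4, 'bdabdbdabadbaaacda')
  14 → (7, 'bdbdabadbaaacda')
  15 → (19, 'cda')
  16 → (20, 'da')
  17 → (10, 'dabadbaaacda')
  18 → (5, 'dabdbdabadbaaacda')
  19 → (14, 'dbaaacda')
  20 → (8, 'dbdabadbaaacda')
  21 → (1, 'eaabdabdbdabadbaaacda')

SA = [21, 16, 2, 17, 11, 3, 6, 18, 13, 0, 15, 12, 9, 4, 7, 19, 20, 10, 5, 14, 8, 1]
[i] adj suffixes → lcp
  [1] 21/16 → 1 ('a')
  [2] 16/2 → 2 ('aa')
  [3] 2/17 → 2 ('aa')
  [4] 17/11 → 1 ('a')
  [5] 11/3 → 2 ('ab')
  [6] 3/6 → 3 ('abd')
  [7] 6/18 → 1 ('a')
  [8] 18/13 → 1 ('a')
  [9] 13/0 → 1 ('a')
  [10] 0/15 → 0 ('')
  [11] 15/12 → 2 ('ba')
  [12] 12/9 → 1 ('b')
  [13] 9/4 → 4 ('bdab')
  [14] 4/7 → 2 ('bd')
  [15] 7/19 → 0 ('')
  [16] 19/20 → 0 ('')
  [17] 20/10 → 2 ('da')
  [18] 10/5 → 3 ('dab')
  [19] 5/14 → 1 ('d')
  [20] 14/8 → 2 ('db')
  [21] 8/1 → 0 ('')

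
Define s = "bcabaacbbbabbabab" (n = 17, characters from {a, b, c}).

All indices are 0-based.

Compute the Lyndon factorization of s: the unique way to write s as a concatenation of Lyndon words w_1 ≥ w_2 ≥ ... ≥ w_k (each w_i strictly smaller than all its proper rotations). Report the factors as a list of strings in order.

emit factor 1: 'bc' (i=0, period=2)
emit factor 2: 'ab' (i=2, period=2)
emit factor 3: 'aacbbbabbabab' (i=4, period=13)

["bc", "ab", "aacbbbabbabab"]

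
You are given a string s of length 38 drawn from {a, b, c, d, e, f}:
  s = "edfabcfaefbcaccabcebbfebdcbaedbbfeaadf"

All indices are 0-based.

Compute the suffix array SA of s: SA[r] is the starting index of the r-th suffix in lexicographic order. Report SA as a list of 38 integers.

rank | idx | suffix
   0 |  34 | aadf
   1 |  15 | abcebbfebdcbaedbbfeaadf
   2 |   3 | abcfaefbcaccabcebbfebdcbaedbbfeaadf
   3 |  12 | accabcebbfebdcbaedbbfeaadf
   4 |  35 | adf
   5 |  27 | aedbbfeaadf
   6 |   7 | aefbcaccabcebbfebdcbaedbbfeaadf
   7 |  26 | baedbbfeaadf
   8 |  30 | bbfeaadf
   9 |  19 | bbfebdcbaedbbfeaadf
  10 |  10 | bcaccabcebbfebdcbaedbbfeaadf
  11 |  16 | bcebbfebdcbaedbbfeaadf
  12 |   4 | bcfaefbcaccabcebbfebdcbaedbbfeaadf
  13 |  23 | bdcbaedbbfeaadf
  14 |  31 | bfeaadf
  15 |  20 | bfebdcbaedbbfeaadf
  16 |  14 | cabcebbfebdcbaedbbfeaadf
  17 |  11 | caccabcebbfebdcbaedbbfeaadf
  18 |  25 | cbaedbbfeaadf
  19 |  13 | ccabcebbfebdcbaedbbfeaadf
  20 |  17 | cebbfebdcbaedbbfeaadf
  21 |   5 | cfaefbcaccabcebbfebdcbaedbbfeaadf
  22 |  29 | dbbfeaadf
  23 |  24 | dcbaedbbfeaadf
  24 |  36 | df
  25 |   1 | dfabcfaefbcaccabcebbfebdcbaedbbfeaadf
  26 |  33 | eaadf
  27 |  18 | ebbfebdcbaedbbfeaadf
  28 |  22 | ebdcbaedbbfeaadf
  29 |  28 | edbbfeaadf
  30 |   0 | edfabcfaefbcaccabcebbfebdcbaedbbfeaadf
  31 |   8 | efbcaccabcebbfebdcbaedbbfeaadf
  32 |  37 | f
  33 |   2 | fabcfaefbcaccabcebbfebdcbaedbbfeaadf
  34 |   6 | faefbcaccabcebbfebdcbaedbbfeaadf
  35 |   9 | fbcaccabcebbfebdcbaedbbfeaadf
  36 |  32 | feaadf
  37 |  21 | febdcbaedbbfeaadf

[34, 15, 3, 12, 35, 27, 7, 26, 30, 19, 10, 16, 4, 23, 31, 20, 14, 11, 25, 13, 17, 5, 29, 24, 36, 1, 33, 18, 22, 28, 0, 8, 37, 2, 6, 9, 32, 21]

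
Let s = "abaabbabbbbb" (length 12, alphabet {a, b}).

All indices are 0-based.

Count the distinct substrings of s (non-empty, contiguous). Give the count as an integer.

sorted suffixes:
  #0 SA[0]=2  'aabbabbbbb'
  #1 SA[1]=0  'abaabbabbbbb'
  #2 SA[2]=3  'abbabbbbb'
  #3 SA[3]=6  'abbbbb'
  #4 SA[4]=11  'b'
  #5 SA[5]=1  'baabbabbbbb'
  #6 SA[6]=5  'babbbbb'
  #7 SA[7]=10  'bb'
  #8 SA[8]=4  'bbabbbbb'
  #9 SA[9]=9  'bbb'
  #10 SA[10]=8  'bbbb'
  #11 SA[11]=7  'bbbbb'

SA = [2, 0, 3, 6, 11, 1, 5, 10, 4, 9, 8, 7]
[i] adj suffixes → lcp
  [1] 2/0 → 1 ('a')
  [2] 0/3 → 2 ('ab')
  [3] 3/6 → 3 ('abb')
  [4] 6/11 → 0 ('')
  [5] 11/1 → 1 ('b')
  [6] 1/5 → 2 ('ba')
  [7] 5/10 → 1 ('b')
  [8] 10/4 → 2 ('bb')
  [9] 4/9 → 2 ('bb')
  [10] 9/8 → 3 ('bbb')
  [11] 8/7 → 4 ('bbbb')

n(n+1)/2 = 12·13/2 = 78
Σ LCP = 0 + 1 + 2 + 3 + 0 + 1 + 2 + 1 + 2 + 2 + 3 + 4 = 21
distinct = 78 − 21 = 57

57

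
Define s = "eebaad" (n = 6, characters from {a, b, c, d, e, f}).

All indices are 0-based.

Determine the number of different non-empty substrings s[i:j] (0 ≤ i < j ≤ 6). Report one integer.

19

rank→(start, suffix):
  0 → (3, 'aad')
  1 → (4, 'ad')
  2 → (2, 'baad')
  3 → (5, 'd')
  4 → (1, 'ebaad')
  5 → (0, 'eebaad')

SA = [3, 4, 2, 5, 1, 0]
i: (SA[i-1],SA[i]) lcp shared
  1: (3,4) 1 'a'
  2: (4,2) 0 ''
  3: (2,5) 0 ''
  4: (5,1) 0 ''
  5: (1,0) 1 'e'

n(n+1)/2 = 6·7/2 = 21
Σ LCP = 0 + 1 + 0 + 0 + 0 + 1 = 2
distinct = 21 − 2 = 19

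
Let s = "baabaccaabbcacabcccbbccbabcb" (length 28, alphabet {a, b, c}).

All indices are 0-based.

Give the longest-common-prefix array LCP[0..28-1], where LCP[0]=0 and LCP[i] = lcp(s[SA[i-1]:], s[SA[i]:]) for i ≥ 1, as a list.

rank→(start, suffix):
  0 → (1, 'aabaccaabbcacabcccbbccbabcb')
  1 → (7, 'aabbcacabcccbbccbabcb')
  2 → (2, 'abaccaabbcacabcccbbccbabcb')
  3 → (8, 'abbcacabcccbbccbabcb')
  4 → (24, 'abcb')
  5 → (14, 'abcccbbccbabcb')
  6 → (12, 'acabcccbbccbabcb')
  7 → (4, 'accaabbcacabcccbbccbabcb')
  8 → (27, 'b')
  9 → (0, 'baabaccaabbcacabcccbbccbabcb')
  10 → (23, 'babcb')
  11 → (3, 'baccaabbcacabcccbbccbabcb')
  12 → (9, 'bbcacabcccbbccbabcb')
  13 → (19, 'bbccbabcb')
  14 → (10, 'bcacabcccbbccbabcb')
  15 → (25, 'bcb')
  16 → (20, 'bccbabcb')
  17 → (15, 'bcccbbccbabcb')
  18 → (6, 'caabbcacabcccbbccbabcb')
  19 → (13, 'cabcccbbccbabcb')
  20 → (11, 'cacabcccbbccbabcb')
  21 → (26, 'cb')
  22 → (22, 'cbabcb')
  23 → (18, 'cbbccbabcb')
  24 → (5, 'ccaabbcacabcccbbccbabcb')
  25 → (21, 'ccbabcb')
  26 → (17, 'ccbbccbabcb')
  27 → (16, 'cccbbccbabcb')

SA = [1, 7, 2, 8, 24, 14, 12, 4, 27, 0, 23, 3, 9, 19, 10, 25, 20, 15, 6, 13, 11, 26, 22, 18, 5, 21, 17, 16]
[i] adj suffixes → lcp
  [1] 1/7 → 3 ('aab')
  [2] 7/2 → 1 ('a')
  [3] 2/8 → 2 ('ab')
  [4] 8/24 → 2 ('ab')
  [5] 24/14 → 3 ('abc')
  [6] 14/12 → 1 ('a')
  [7] 12/4 → 2 ('ac')
  [8] 4/27 → 0 ('')
  [9] 27/0 → 1 ('b')
  [10] 0/23 → 2 ('ba')
  [11] 23/3 → 2 ('ba')
  [12] 3/9 → 1 ('b')
  [13] 9/19 → 3 ('bbc')
  [14] 19/10 → 1 ('b')
  [15] 10/25 → 2 ('bc')
  [16] 25/20 → 2 ('bc')
  [17] 20/15 → 3 ('bcc')
  [18] 15/6 → 0 ('')
  [19] 6/13 → 2 ('ca')
  [20] 13/11 → 2 ('ca')
  [21] 11/26 → 1 ('c')
  [22] 26/22 → 2 ('cb')
  [23] 22/18 → 2 ('cb')
  [24] 18/5 → 1 ('c')
  [25] 5/21 → 2 ('cc')
  [26] 21/17 → 3 ('ccb')
  [27] 17/16 → 2 ('cc')

[0, 3, 1, 2, 2, 3, 1, 2, 0, 1, 2, 2, 1, 3, 1, 2, 2, 3, 0, 2, 2, 1, 2, 2, 1, 2, 3, 2]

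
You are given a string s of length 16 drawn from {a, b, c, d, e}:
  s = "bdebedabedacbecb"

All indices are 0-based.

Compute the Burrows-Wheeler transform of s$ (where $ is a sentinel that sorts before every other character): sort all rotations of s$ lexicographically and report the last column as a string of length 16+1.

rank  rotation           last
    0  $bdebedabedacbecb  b
    1  abedacbecb$bdebed  d
    2  acbecb$bdebedabed  d
    3  b$bdebedabedacbec  c
    4  bdebedabedacbecb$  $
    5  becb$bdebedabedac  c
    6  bedabedacbecb$bde  e
    7  bedacbecb$bdebeda  a
    8  cb$bdebedabedacbe  e
    9  cbecb$bdebedabeda  a
   10  dabedacbecb$bdebe  e
   11  dacbecb$bdebedabe  e
   12  debedabedacbecb$b  b
   13  ebedabedacbecb$bd  d
   14  ecb$bdebedabedacb  b
   15  edabedacbecb$bdeb  b
   16  edacbecb$bdebedab  b

bddc$ceaeaeebdbbb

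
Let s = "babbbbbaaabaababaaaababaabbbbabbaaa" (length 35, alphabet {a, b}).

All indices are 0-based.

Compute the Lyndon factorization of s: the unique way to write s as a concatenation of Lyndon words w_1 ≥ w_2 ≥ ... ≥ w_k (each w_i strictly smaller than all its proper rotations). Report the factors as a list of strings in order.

["b", "abbbbb", "aaabaabab", "aaaababaabbbbabb", "a", "a", "a"]

emit factor 1: 'b' (i=0, period=1)
emit factor 2: 'abbbbb' (i=1, period=6)
emit factor 3: 'aaabaabab' (i=7, period=9)
emit factor 4: 'aaaababaabbbbabb' (i=16, period=16)
emit factor 5: 'a' (i=32, period=1)
emit factor 6: 'a' (i=33, period=1)
emit factor 7: 'a' (i=34, period=1)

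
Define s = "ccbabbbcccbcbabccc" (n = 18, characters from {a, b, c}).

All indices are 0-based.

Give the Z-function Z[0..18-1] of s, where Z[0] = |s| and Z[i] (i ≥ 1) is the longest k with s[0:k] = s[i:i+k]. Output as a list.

[18, 1, 0, 0, 0, 0, 0, 2, 3, 1, 0, 1, 0, 0, 0, 2, 2, 1]

Z[0]=18
i=1: fresh scan; Z[1]=1 scan→box=[1,2)
i=2: fresh scan; Z[2]=0
i=3: fresh scan; Z[3]=0
i=4: fresh scan; Z[4]=0
i=5: fresh scan; Z[5]=0
i=6: fresh scan; Z[6]=0
i=7: fresh scan; Z[7]=2 scan→box=[7,9)
i=8: min(r-i=1, Z[1]=1)=1; Z[8]=3 scan→box=[8,11)
i=9: min(r-i=2, Z[1]=1)=1; Z[9]=1
i=10: min(r-i=1, Z[2]=0)=0; Z[10]=0
i=11: fresh scan; Z[11]=1 scan→box=[11,12)
i=12: fresh scan; Z[12]=0
i=13: fresh scan; Z[13]=0
i=14: fresh scan; Z[14]=0
i=15: fresh scan; Z[15]=2 scan→box=[15,17)
i=16: min(r-i=1, Z[1]=1)=1; Z[16]=2 scan→box=[16,18)
i=17: min(r-i=1, Z[1]=1)=1; Z[17]=1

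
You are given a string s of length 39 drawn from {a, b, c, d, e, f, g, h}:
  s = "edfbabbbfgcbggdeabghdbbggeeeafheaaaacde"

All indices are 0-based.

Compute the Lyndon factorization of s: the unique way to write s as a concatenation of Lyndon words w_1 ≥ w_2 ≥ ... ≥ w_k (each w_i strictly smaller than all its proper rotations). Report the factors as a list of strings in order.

emit factor 1: 'e' (i=0, period=1)
emit factor 2: 'df' (i=1, period=2)
emit factor 3: 'b' (i=3, period=1)
emit factor 4: 'abbbfgcbggdeabghdbbggeeeafhe' (i=4, period=28)
emit factor 5: 'aaaacde' (i=32, period=7)

["e", "df", "b", "abbbfgcbggdeabghdbbggeeeafhe", "aaaacde"]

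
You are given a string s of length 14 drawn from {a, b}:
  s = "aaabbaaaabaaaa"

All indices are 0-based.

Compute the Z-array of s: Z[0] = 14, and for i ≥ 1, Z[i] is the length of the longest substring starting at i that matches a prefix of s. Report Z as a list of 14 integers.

[14, 2, 1, 0, 0, 3, 4, 2, 1, 0, 3, 3, 2, 1]

Z[0]=14
i=1: outside box; Z[1]=2 grow→box=[1,3)
i=2: min(r-i=1, Z[1]=2)=1; Z[2]=1
i=3: outside box; Z[3]=0
i=4: outside box; Z[4]=0
i=5: outside box; Z[5]=3 grow→box=[5,8)
i=6: min(r-i=2, Z[1]=2)=2; Z[6]=4 grow→box=[6,10)
i=7: min(r-i=3, Z[1]=2)=2; Z[7]=2
i=8: min(r-i=2, Z[2]=1)=1; Z[8]=1
i=9: min(r-i=1, Z[3]=0)=0; Z[9]=0
i=10: outside box; Z[10]=3 grow→box=[10,13)
i=11: min(r-i=2, Z[1]=2)=2; Z[11]=3 grow→box=[11,14)
i=12: min(r-i=2, Z[1]=2)=2; Z[12]=2
i=13: min(r-i=1, Z[2]=1)=1; Z[13]=1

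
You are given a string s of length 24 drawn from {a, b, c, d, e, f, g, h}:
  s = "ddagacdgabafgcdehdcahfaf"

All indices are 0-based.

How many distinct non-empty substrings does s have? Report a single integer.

rank→(start, suffix):
  0 → (8, 'abafgcdehdcahfaf')
  1 → (4, 'acdgabafgcdehdcahfaf')
  2 → (22, 'af')
  3 → (10, 'afgcdehdcahfaf')
  4 → (2, 'agacdgabafgcdehdcahfaf')
  5 → (19, 'ahfaf')
  6 → (9, 'bafgcdehdcahfaf')
  7 → (18, 'cahfaf')
  8 → (13, 'cdehdcahfaf')
  9 → (5, 'cdgabafgcdehdcahfaf')
  10 → (1, 'dagacdgabafgcdehdcahfaf')
  11 → (17, 'dcahfaf')
  12 → (0, 'ddagacdgabafgcdehdcahfaf')
  13 → (14, 'dehdcahfaf')
  14 → (6, 'dgabafgcdehdcahfaf')
  15 → (15, 'ehdcahfaf')
  16 → (23, 'f')
  17 → (21, 'faf')
  18 → (11, 'fgcdehdcahfaf')
  19 → (7, 'gabafgcdehdcahfaf')
  20 → (3, 'gacdgabafgcdehdcahfaf')
  21 → (12, 'gcdehdcahfaf')
  22 → (16, 'hdcahfaf')
  23 → (20, 'hfaf')

SA = [8, 4, 22, 10, 2, 19, 9, 18, 13, 5, 1, 17, 0, 14, 6, 15, 23, 21, 11, 7, 3, 12, 16, 20]
[i] adj suffixes → lcp
  [1] 8/4 → 1 ('a')
  [2] 4/22 → 1 ('a')
  [3] 22/10 → 2 ('af')
  [4] 10/2 → 1 ('a')
  [5] 2/19 → 1 ('a')
  [6] 19/9 → 0 ('')
  [7] 9/18 → 0 ('')
  [8] 18/13 → 1 ('c')
  [9] 13/5 → 2 ('cd')
  [10] 5/1 → 0 ('')
  [11] 1/17 → 1 ('d')
  [12] 17/0 → 1 ('d')
  [13] 0/14 → 1 ('d')
  [14] 14/6 → 1 ('d')
  [15] 6/15 → 0 ('')
  [16] 15/23 → 0 ('')
  [17] 23/21 → 1 ('f')
  [18] 21/11 → 1 ('f')
  [19] 11/7 → 0 ('')
  [20] 7/3 → 2 ('ga')
  [21] 3/12 → 1 ('g')
  [22] 12/16 → 0 ('')
  [23] 16/20 → 1 ('h')

n(n+1)/2 = 24·25/2 = 300
Σ LCP = 0 + 1 + 1 + 2 + 1 + 1 + 0 + 0 + 1 + 2 + 0 + 1 + 1 + 1 + 1 + 0 + 0 + 1 + 1 + 0 + 2 + 1 + 0 + 1 = 19
distinct = 300 − 19 = 281

281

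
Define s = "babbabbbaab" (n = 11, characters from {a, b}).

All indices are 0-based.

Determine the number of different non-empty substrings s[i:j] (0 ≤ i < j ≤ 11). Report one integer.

47

rank | idx | suffix
   0 |   8 | aab
   1 |   9 | ab
   2 |   1 | abbabbbaab
   3 |   4 | abbbaab
   4 |  10 | b
   5 |   7 | baab
   6 |   0 | babbabbbaab
   7 |   3 | babbbaab
   8 |   6 | bbaab
   9 |   2 | bbabbbaab
  10 |   5 | bbbaab

SA = [8, 9, 1, 4, 10, 7, 0, 3, 6, 2, 5]
i: (SA[i-1],SA[i]) lcp shared
  1: (8,9) 1 'a'
  2: (9,1) 2 'ab'
  3: (1,4) 3 'abb'
  4: (4,10) 0 ''
  5: (10,7) 1 'b'
  6: (7,0) 2 'ba'
  7: (0,3) 4 'babb'
  8: (3,6) 1 'b'
  9: (6,2) 3 'bba'
  10: (2,5) 2 'bb'

n(n+1)/2 = 11·12/2 = 66
Σ LCP = 0 + 1 + 2 + 3 + 0 + 1 + 2 + 4 + 1 + 3 + 2 = 19
distinct = 66 − 19 = 47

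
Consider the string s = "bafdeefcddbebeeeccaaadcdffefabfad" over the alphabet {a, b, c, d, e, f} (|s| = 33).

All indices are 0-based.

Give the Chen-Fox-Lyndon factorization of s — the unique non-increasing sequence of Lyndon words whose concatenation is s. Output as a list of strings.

["b", "afdeefcddbebeeecc", "aaadcdffefabfad"]

emit factor 1: 'b' (i=0, period=1)
emit factor 2: 'afdeefcddbebeeecc' (i=1, period=17)
emit factor 3: 'aaadcdffefabfad' (i=18, period=15)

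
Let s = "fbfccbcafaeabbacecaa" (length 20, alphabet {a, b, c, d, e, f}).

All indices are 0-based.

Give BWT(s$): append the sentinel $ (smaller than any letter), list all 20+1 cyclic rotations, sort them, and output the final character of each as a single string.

rank  rotation               last
    0  $fbfccbcafaeabbacecaa  a
    1  a$fbfccbcafaeabbaceca  a
    2  aa$fbfccbcafaeabbacec  c
    3  abbacecaa$fbfccbcafae  e
    4  acecaa$fbfccbcafaeabb  b
    5  aeabbacecaa$fbfccbcaf  f
    6  afaeabbacecaa$fbfccbc  c
    7  bacecaa$fbfccbcafaeab  b
    8  bbacecaa$fbfccbcafaea  a
    9  bcafaeabbacecaa$fbfcc  c
   10  bfccbcafaeabbacecaa$f  f
   11  caa$fbfccbcafaeabbace  e
   12  cafaeabbacecaa$fbfccb  b
   13  cbcafaeabbacecaa$fbfc  c
   14  ccbcafaeabbacecaa$fbf  f
   15  cecaa$fbfccbcafaeabba  a
   16  eabbacecaa$fbfccbcafa  a
   17  ecaa$fbfccbcafaeabbac  c
   18  faeabbacecaa$fbfccbca  a
   19  fbfccbcafaeabbacecaa$  $
   20  fccbcafaeabbacecaa$fb  b

aacebfcbacfebcfaaca$b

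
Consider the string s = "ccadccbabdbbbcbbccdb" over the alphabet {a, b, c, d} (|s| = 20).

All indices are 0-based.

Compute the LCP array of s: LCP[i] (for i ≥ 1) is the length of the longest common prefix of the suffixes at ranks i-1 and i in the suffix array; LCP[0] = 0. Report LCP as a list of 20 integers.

[0, 1, 0, 1, 1, 2, 3, 1, 2, 1, 0, 1, 2, 1, 2, 2, 1, 0, 2, 1]

sorted suffixes:
  #0 SA[0]=7  'abdbbbcbbccdb'
  #1 SA[1]=2  'adccbabdbbbcbbccdb'
  #2 SA[2]=19  'b'
  #3 SA[3]=6  'babdbbbcbbccdb'
  #4 SA[4]=10  'bbbcbbccdb'
  #5 SA[5]=11  'bbcbbccdb'
  #6 SA[6]=14  'bbccdb'
  #7 SA[7]=12  'bcbbccdb'
  #8 SA[8]=15  'bccdb'
  #9 SA[9]=8  'bdbbbcbbccdb'
  #10 SA[10]=1  'cadccbabdbbbcbbccdb'
  #11 SA[11]=5  'cbabdbbbcbbccdb'
  #12 SA[12]=13  'cbbccdb'
  #13 SA[13]=0  'ccadccbabdbbbcbbccdb'
  #14 SA[14]=4  'ccbabdbbbcbbccdb'
  #15 SA[15]=16  'ccdb'
  #16 SA[16]=17  'cdb'
  #17 SA[17]=18  'db'
  #18 SA[18]=9  'dbbbcbbccdb'
  #19 SA[19]=3  'dccbabdbbbcbbccdb'

SA = [7, 2, 19, 6, 10, 11, 14, 12, 15, 8, 1, 5, 13, 0, 4, 16, 17, 18, 9, 3]
i: (SA[i-1],SA[i]) lcp shared
  1: (7,2) 1 'a'
  2: (2,19) 0 ''
  3: (19,6) 1 'b'
  4: (6,10) 1 'b'
  5: (10,11) 2 'bb'
  6: (11,14) 3 'bbc'
  7: (14,12) 1 'b'
  8: (12,15) 2 'bc'
  9: (15,8) 1 'b'
  10: (8,1) 0 ''
  11: (1,5) 1 'c'
  12: (5,13) 2 'cb'
  13: (13,0) 1 'c'
  14: (0,4) 2 'cc'
  15: (4,16) 2 'cc'
  16: (16,17) 1 'c'
  17: (17,18) 0 ''
  18: (18,9) 2 'db'
  19: (9,3) 1 'd'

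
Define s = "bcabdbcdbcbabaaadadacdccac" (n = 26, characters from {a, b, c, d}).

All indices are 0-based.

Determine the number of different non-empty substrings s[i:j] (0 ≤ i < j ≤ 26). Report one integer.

316

rank→(start, suffix):
  0 → (13, 'aaadadacdccac')
  1 → (14, 'aadadacdccac')
  2 → (11, 'abaaadadacdccac')
  3 → (2, 'abdbcdbcbabaaadadacdccac')
  4 → (24, 'ac')
  5 → (19, 'acdccac')
  6 → (17, 'adacdccac')
  7 → (15, 'adadacdccac')
  8 → (12, 'baaadadacdccac')
  9 → (10, 'babaaadadacdccac')
  10 → (0, 'bcabdbcdbcbabaaadadacdccac')
  11 → (8, 'bcbabaaadadacdccac')
  12 → (5, 'bcdbcbabaaadadacdccac')
  13 → (3, 'bdbcdbcbabaaadadacdccac')
  14 → (25, 'c')
  15 → (1, 'cabdbcdbcbabaaadadacdccac')
  16 → (23, 'cac')
  17 → (9, 'cbabaaadadacdccac')
  18 → (22, 'ccac')
  19 → (6, 'cdbcbabaaadadacdccac')
  20 → (20, 'cdccac')
  21 → (18, 'dacdccac')
  22 → (16, 'dadacdccac')
  23 → (7, 'dbcbabaaadadacdccac')
  24 → (4, 'dbcdbcbabaaadadacdccac')
  25 → (21, 'dccac')

SA = [13, 14, 11, 2, 24, 19, 17, 15, 12, 10, 0, 8, 5, 3, 25, 1, 23, 9, 22, 6, 20, 18, 16, 7, 4, 21]
rank  pair      lcp
   1  s[13:],s[14:]  2  'aa'
   2  s[14:],s[11:]  1  'a'
   3  s[11:],s[2:]  2  'ab'
   4  s[2:],s[24:]  1  'a'
   5  s[24:],s[19:]  2  'ac'
   6  s[19:],s[17:]  1  'a'
   7  s[17:],s[15:]  3  'ada'
   8  s[15:],s[12:]  0  ''
   9  s[12:],s[10:]  2  'ba'
  10  s[10:],s[0:]  1  'b'
  11  s[0:],s[8:]  2  'bc'
  12  s[8:],s[5:]  2  'bc'
  13  s[5:],s[3:]  1  'b'
  14  s[3:],s[25:]  0  ''
  15  s[25:],s[1:]  1  'c'
  16  s[1:],s[23:]  2  'ca'
  17  s[23:],s[9:]  1  'c'
  18  s[9:],s[22:]  1  'c'
  19  s[22:],s[6:]  1  'c'
  20  s[6:],s[20:]  2  'cd'
  21  s[20:],s[18:]  0  ''
  22  s[18:],s[16:]  2  'da'
  23  s[16:],s[7:]  1  'd'
  24  s[7:],s[4:]  3  'dbc'
  25  s[4:],s[21:]  1  'd'

n(n+1)/2 = 26·27/2 = 351
Σ LCP = 0 + 2 + 1 + 2 + 1 + 2 + 1 + 3 + 0 + 2 + 1 + 2 + 2 + 1 + 0 + 1 + 2 + 1 + 1 + 1 + 2 + 0 + 2 + 1 + 3 + 1 = 35
distinct = 351 − 35 = 316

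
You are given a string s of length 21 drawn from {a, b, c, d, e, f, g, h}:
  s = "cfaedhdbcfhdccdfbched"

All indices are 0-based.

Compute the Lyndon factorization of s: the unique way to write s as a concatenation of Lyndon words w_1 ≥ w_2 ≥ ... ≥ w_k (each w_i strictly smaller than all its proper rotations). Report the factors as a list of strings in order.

["cf", "aedhdbcfhdccdfbched"]

emit factor 1: 'cf' (i=0, period=2)
emit factor 2: 'aedhdbcfhdccdfbched' (i=2, period=19)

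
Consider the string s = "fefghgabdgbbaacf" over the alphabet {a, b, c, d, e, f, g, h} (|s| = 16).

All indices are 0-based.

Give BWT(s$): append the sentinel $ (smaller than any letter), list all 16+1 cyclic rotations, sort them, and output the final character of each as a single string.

rank  rotation           last
    0  $fefghgabdgbbaacf  f
    1  aacf$fefghgabdgbb  b
    2  abdgbbaacf$fefghg  g
    3  acf$fefghgabdgbba  a
    4  baacf$fefghgabdgb  b
    5  bbaacf$fefghgabdg  g
    6  bdgbbaacf$fefghga  a
    7  cf$fefghgabdgbbaa  a
    8  dgbbaacf$fefghgab  b
    9  efghgabdgbbaacf$f  f
   10  f$fefghgabdgbbaac  c
   11  fefghgabdgbbaacf$  $
   12  fghgabdgbbaacf$fe  e
   13  gabdgbbaacf$fefgh  h
   14  gbbaacf$fefghgabd  d
   15  ghgabdgbbaacf$fef  f
   16  hgabdgbbaacf$fefg  g

fbgabgaabfc$ehdfg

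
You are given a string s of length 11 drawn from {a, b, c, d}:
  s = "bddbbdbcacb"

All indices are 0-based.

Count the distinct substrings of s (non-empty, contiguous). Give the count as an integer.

sorted suffixes:
  #0 SA[0]=8  'acb'
  #1 SA[1]=10  'b'
  #2 SA[2]=3  'bbdbcacb'
  #3 SA[3]=6  'bcacb'
  #4 SA[4]=4  'bdbcacb'
  #5 SA[5]=0  'bddbbdbcacb'
  #6 SA[6]=7  'cacb'
  #7 SA[7]=9  'cb'
  #8 SA[8]=2  'dbbdbcacb'
  #9 SA[9]=5  'dbcacb'
  #10 SA[10]=1  'ddbbdbcacb'

SA = [8, 10, 3, 6, 4, 0, 7, 9, 2, 5, 1]
rank  pair      lcp
   1  s[8:],s[10:]  0  ''
   2  s[10:],s[3:]  1  'b'
   3  s[3:],s[6:]  1  'b'
   4  s[6:],s[4:]  1  'b'
   5  s[4:],s[0:]  2  'bd'
   6  s[0:],s[7:]  0  ''
   7  s[7:],s[9:]  1  'c'
   8  s[9:],s[2:]  0  ''
   9  s[2:],s[5:]  2  'db'
  10  s[5:],s[1:]  1  'd'

n(n+1)/2 = 11·12/2 = 66
Σ LCP = 0 + 0 + 1 + 1 + 1 + 2 + 0 + 1 + 0 + 2 + 1 = 9
distinct = 66 − 9 = 57

57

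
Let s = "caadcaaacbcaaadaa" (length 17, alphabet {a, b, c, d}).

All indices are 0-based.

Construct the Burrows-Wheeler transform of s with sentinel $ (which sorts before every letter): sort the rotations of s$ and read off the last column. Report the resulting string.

aadccaacaaacdb$aaa

rank  rotation            last
    0  $caadcaaacbcaaadaa  a
    1  a$caadcaaacbcaaada  a
    2  aa$caadcaaacbcaaad  d
    3  aaacbcaaadaa$caadc  c
    4  aaadaa$caadcaaacbc  c
    5  aacbcaaadaa$caadca  a
    6  aadaa$caadcaaacbca  a
    7  aadcaaacbcaaadaa$c  c
    8  acbcaaadaa$caadcaa  a
    9  adaa$caadcaaacbcaa  a
   10  adcaaacbcaaadaa$ca  a
   11  bcaaadaa$caadcaaac  c
   12  caaacbcaaadaa$caad  d
   13  caaadaa$caadcaaacb  b
   14  caadcaaacbcaaadaa$  $
   15  cbcaaadaa$caadcaaa  a
   16  daa$caadcaaacbcaaa  a
   17  dcaaacbcaaadaa$caa  a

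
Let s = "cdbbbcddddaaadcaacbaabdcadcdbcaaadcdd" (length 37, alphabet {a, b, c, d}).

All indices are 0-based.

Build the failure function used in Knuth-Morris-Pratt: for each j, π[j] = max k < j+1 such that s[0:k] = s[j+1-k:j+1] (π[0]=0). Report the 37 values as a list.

π[0] = 0
j=1 s[j]='d': π[1]=0 (border '')
j=2 s[j]='b': π[2]=0 (border '')
j=3 s[j]='b': π[3]=0 (border '')
j=4 s[j]='b': π[4]=0 (border '')
j=5 s[j]='c': π[5]=1 (border 'c')
j=6 s[j]='d': π[6]=2 (border 'cd')
j=7 s[j]='d': k: 2→0; π[7]=0 (border '')
j=8 s[j]='d': π[8]=0 (border '')
j=9 s[j]='d': π[9]=0 (border '')
j=10 s[j]='a': π[10]=0 (border '')
j=11 s[j]='a': π[11]=0 (border '')
j=12 s[j]='a': π[12]=0 (border '')
j=13 s[j]='d': π[13]=0 (border '')
j=14 s[j]='c': π[14]=1 (border 'c')
j=15 s[j]='a': k: 1→0; π[15]=0 (border '')
j=16 s[j]='a': π[16]=0 (border '')
j=17 s[j]='c': π[17]=1 (border 'c')
j=18 s[j]='b': k: 1→0; π[18]=0 (border '')
j=19 s[j]='a': π[19]=0 (border '')
j=20 s[j]='a': π[20]=0 (border '')
j=21 s[j]='b': π[21]=0 (border '')
j=22 s[j]='d': π[22]=0 (border '')
j=23 s[j]='c': π[23]=1 (border 'c')
j=24 s[j]='a': k: 1→0; π[24]=0 (border '')
j=25 s[j]='d': π[25]=0 (border '')
j=26 s[j]='c': π[26]=1 (border 'c')
j=27 s[j]='d': π[27]=2 (border 'cd')
j=28 s[j]='b': π[28]=3 (border 'cdb')
j=29 s[j]='c': k: 3→0; π[29]=1 (border 'c')
j=30 s[j]='a': k: 1→0; π[30]=0 (border '')
j=31 s[j]='a': π[31]=0 (border '')
j=32 s[j]='a': π[32]=0 (border '')
j=33 s[j]='d': π[33]=0 (border '')
j=34 s[j]='c': π[34]=1 (border 'c')
j=35 s[j]='d': π[35]=2 (border 'cd')
j=36 s[j]='d': k: 2→0; π[36]=0 (border '')

[0, 0, 0, 0, 0, 1, 2, 0, 0, 0, 0, 0, 0, 0, 1, 0, 0, 1, 0, 0, 0, 0, 0, 1, 0, 0, 1, 2, 3, 1, 0, 0, 0, 0, 1, 2, 0]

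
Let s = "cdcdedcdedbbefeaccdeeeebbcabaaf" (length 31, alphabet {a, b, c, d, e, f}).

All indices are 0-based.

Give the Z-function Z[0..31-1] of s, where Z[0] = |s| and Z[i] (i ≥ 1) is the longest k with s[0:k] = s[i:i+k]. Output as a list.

[31, 0, 2, 0, 0, 0, 2, 0, 0, 0, 0, 0, 0, 0, 0, 0, 1, 2, 0, 0, 0, 0, 0, 0, 0, 1, 0, 0, 0, 0, 0]

Z[0]=31
i=1: outside box; Z[1]=0
i=2: outside box; Z[2]=2 grow→box=[2,4)
i=3: min(r-i=1, Z[1]=0)=0; Z[3]=0
i=4: outside box; Z[4]=0
i=5: outside box; Z[5]=0
i=6: outside box; Z[6]=2 grow→box=[6,8)
i=7: min(r-i=1, Z[1]=0)=0; Z[7]=0
i=8: outside box; Z[8]=0
i=9: outside box; Z[9]=0
i=10: outside box; Z[10]=0
i=11: outside box; Z[11]=0
i=12: outside box; Z[12]=0
i=13: outside box; Z[13]=0
i=14: outside box; Z[14]=0
i=15: outside box; Z[15]=0
i=16: outside box; Z[16]=1 grow→box=[16,17)
i=17: outside box; Z[17]=2 grow→box=[17,19)
i=18: min(r-i=1, Z[1]=0)=0; Z[18]=0
i=19: outside box; Z[19]=0
i=20: outside box; Z[20]=0
i=21: outside box; Z[21]=0
i=22: outside box; Z[22]=0
i=23: outside box; Z[23]=0
i=24: outside box; Z[24]=0
i=25: outside box; Z[25]=1 grow→box=[25,26)
i=26: outside box; Z[26]=0
i=27: outside box; Z[27]=0
i=28: outside box; Z[28]=0
i=29: outside box; Z[29]=0
i=30: outside box; Z[30]=0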